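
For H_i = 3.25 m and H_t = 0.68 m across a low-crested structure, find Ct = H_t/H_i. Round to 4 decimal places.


Ct = H_t / H_i
Ct = 0.68 / 3.25
Ct = 0.2092

0.2092


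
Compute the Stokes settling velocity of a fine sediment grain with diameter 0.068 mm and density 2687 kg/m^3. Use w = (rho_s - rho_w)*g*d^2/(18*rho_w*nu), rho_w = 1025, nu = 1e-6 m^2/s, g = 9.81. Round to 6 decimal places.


w = (rho_s - rho_w) * g * d^2 / (18 * rho_w * nu)
d = 0.068 mm = 0.000068 m
rho_s - rho_w = 2687 - 1025 = 1662
Numerator = 1662 * 9.81 * (0.000068)^2 = 0.000075390713
Denominator = 18 * 1025 * 1e-6 = 0.018450
w = 0.004086 m/s

0.004086


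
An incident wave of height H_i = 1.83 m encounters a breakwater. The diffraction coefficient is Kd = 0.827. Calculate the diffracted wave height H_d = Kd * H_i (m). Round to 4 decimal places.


H_d = Kd * H_i
H_d = 0.827 * 1.83
H_d = 1.5134 m

1.5134


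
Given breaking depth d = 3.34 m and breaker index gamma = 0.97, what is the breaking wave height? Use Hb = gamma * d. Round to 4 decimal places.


Hb = gamma * d
Hb = 0.97 * 3.34
Hb = 3.2398 m

3.2398


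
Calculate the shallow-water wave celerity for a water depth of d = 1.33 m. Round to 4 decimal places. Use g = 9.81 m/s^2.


Using the shallow-water approximation:
C = sqrt(g * d) = sqrt(9.81 * 1.33)
C = sqrt(13.0473)
C = 3.6121 m/s

3.6121


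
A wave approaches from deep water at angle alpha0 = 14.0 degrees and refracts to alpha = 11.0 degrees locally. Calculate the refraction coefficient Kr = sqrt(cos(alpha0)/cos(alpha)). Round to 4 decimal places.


Kr = sqrt(cos(alpha0) / cos(alpha))
cos(14.0) = 0.970296
cos(11.0) = 0.981627
Kr = sqrt(0.970296 / 0.981627)
Kr = sqrt(0.988456)
Kr = 0.9942

0.9942


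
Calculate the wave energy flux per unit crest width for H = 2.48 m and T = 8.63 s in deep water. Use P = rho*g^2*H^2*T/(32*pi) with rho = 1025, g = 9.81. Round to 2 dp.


P = rho * g^2 * H^2 * T / (32 * pi)
P = 1025 * 9.81^2 * 2.48^2 * 8.63 / (32 * pi)
P = 1025 * 96.2361 * 6.1504 * 8.63 / 100.53096
P = 52080.62 W/m

52080.62


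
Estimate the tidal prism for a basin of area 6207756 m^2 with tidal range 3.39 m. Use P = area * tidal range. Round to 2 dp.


Tidal prism = Area * Tidal range
P = 6207756 * 3.39
P = 21044292.84 m^3

21044292.84


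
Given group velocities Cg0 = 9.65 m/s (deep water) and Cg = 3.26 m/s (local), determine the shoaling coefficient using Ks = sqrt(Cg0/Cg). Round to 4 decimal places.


Ks = sqrt(Cg0 / Cg)
Ks = sqrt(9.65 / 3.26)
Ks = sqrt(2.9601)
Ks = 1.7205

1.7205


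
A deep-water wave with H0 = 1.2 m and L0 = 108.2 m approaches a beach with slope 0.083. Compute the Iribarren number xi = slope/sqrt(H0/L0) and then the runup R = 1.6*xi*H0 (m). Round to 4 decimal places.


xi = slope / sqrt(H0/L0)
H0/L0 = 1.2/108.2 = 0.011091
sqrt(0.011091) = 0.105312
xi = 0.083 / 0.105312 = 0.788136
R = 1.6 * xi * H0 = 1.6 * 0.788136 * 1.2
R = 1.5132 m

1.5132


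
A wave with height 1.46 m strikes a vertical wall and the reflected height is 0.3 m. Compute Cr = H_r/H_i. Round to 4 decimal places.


Cr = H_r / H_i
Cr = 0.3 / 1.46
Cr = 0.2055

0.2055


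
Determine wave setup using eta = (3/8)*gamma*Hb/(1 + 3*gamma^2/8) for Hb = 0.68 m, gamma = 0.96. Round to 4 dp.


eta = (3/8) * gamma * Hb / (1 + 3*gamma^2/8)
Numerator = (3/8) * 0.96 * 0.68 = 0.244800
Denominator = 1 + 3*0.96^2/8 = 1 + 0.345600 = 1.345600
eta = 0.244800 / 1.345600
eta = 0.1819 m

0.1819


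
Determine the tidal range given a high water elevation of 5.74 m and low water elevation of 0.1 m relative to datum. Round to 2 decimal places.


Tidal range = High water - Low water
Tidal range = 5.74 - (0.1)
Tidal range = 5.64 m

5.64


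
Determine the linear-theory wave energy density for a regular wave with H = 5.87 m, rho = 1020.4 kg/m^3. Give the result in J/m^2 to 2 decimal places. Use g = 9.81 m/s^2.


E = (1/8) * rho * g * H^2
E = (1/8) * 1020.4 * 9.81 * 5.87^2
E = 0.125 * 1020.4 * 9.81 * 34.4569
E = 43114.73 J/m^2

43114.73


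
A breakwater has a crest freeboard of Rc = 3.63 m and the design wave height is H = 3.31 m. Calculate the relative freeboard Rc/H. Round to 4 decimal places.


Relative freeboard = Rc / H
= 3.63 / 3.31
= 1.0967

1.0967


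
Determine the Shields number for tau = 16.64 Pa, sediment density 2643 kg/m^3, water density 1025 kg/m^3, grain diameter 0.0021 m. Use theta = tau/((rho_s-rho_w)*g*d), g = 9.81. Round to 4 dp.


theta = tau / ((rho_s - rho_w) * g * d)
rho_s - rho_w = 2643 - 1025 = 1618
Denominator = 1618 * 9.81 * 0.0021 = 33.332418
theta = 16.64 / 33.332418
theta = 0.4992

0.4992


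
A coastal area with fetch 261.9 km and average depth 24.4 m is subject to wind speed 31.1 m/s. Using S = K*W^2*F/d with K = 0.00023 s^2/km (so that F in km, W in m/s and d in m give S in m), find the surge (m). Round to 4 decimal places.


S = K * W^2 * F / d
W^2 = 31.1^2 = 967.21
S = 0.00023 * 967.21 * 261.9 / 24.4
Numerator = 0.00023 * 967.21 * 261.9 = 58.261829
S = 58.261829 / 24.4 = 2.3878 m

2.3878


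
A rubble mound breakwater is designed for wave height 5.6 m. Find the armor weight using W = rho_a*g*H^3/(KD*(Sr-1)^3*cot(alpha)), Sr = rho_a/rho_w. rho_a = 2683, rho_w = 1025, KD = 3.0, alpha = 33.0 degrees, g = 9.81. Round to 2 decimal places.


Sr = rho_a / rho_w = 2683 / 1025 = 2.617561
(Sr - 1) = 1.617561
(Sr - 1)^3 = 4.232354
cot(33.0) = 1 / tan(33.0) = 1 / 0.649408 = 1.539865
Numerator = 2683 * 9.81 * 5.6^3 = 4622253.5117
Denominator = 3.0 * 4.232354 * 1.539865 = 19.551761
W = 4622253.5117 / 19.551761
W = 236411.11 N

236411.11


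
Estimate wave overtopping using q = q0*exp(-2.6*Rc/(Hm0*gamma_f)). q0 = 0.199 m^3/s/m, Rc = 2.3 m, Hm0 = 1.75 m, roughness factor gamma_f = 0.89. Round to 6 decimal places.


q = q0 * exp(-2.6 * Rc / (Hm0 * gamma_f))
Exponent = -2.6 * 2.3 / (1.75 * 0.89)
= -2.6 * 2.3 / 1.5575
= -3.839486
exp(-3.839486) = 0.021505
q = 0.199 * 0.021505
q = 0.004279 m^3/s/m

0.004279


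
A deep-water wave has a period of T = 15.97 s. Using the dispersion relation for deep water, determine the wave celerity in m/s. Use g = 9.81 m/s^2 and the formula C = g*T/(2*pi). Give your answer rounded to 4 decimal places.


We use the deep-water celerity formula:
C = g * T / (2 * pi)
C = 9.81 * 15.97 / (2 * 3.14159...)
C = 156.665700 / 6.283185
C = 24.9341 m/s

24.9341


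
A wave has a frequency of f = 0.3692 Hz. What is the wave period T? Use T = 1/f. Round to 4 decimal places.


T = 1 / f
T = 1 / 0.3692
T = 2.7086 s

2.7086


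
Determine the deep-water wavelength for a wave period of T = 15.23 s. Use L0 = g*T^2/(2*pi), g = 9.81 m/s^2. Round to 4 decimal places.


L0 = g * T^2 / (2 * pi)
L0 = 9.81 * 15.23^2 / (2 * pi)
L0 = 9.81 * 231.9529 / 6.28319
L0 = 2275.4579 / 6.28319
L0 = 362.1504 m

362.1504


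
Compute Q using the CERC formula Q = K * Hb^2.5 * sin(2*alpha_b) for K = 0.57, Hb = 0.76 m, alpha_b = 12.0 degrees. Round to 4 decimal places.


Q = K * Hb^2.5 * sin(2 * alpha_b)
Hb^2.5 = 0.76^2.5 = 0.503540
sin(2 * 12.0) = sin(24.0) = 0.406737
Q = 0.57 * 0.503540 * 0.406737
Q = 0.1167 m^3/s

0.1167


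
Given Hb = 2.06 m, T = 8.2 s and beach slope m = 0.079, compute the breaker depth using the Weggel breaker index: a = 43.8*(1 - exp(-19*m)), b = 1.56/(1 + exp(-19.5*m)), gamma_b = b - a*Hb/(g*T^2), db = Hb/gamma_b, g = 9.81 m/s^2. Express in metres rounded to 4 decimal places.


a = 43.8 * (1 - exp(-19 * m))
exp(-19 * 0.079) = exp(-1.5010) = 0.222907
a = 43.8 * (1 - 0.222907) = 34.036667
b = 1.56 / (1 + exp(-19.5 * m))
exp(-19.5 * 0.079) = exp(-1.5405) = 0.214274
b = 1.56 / (1 + 0.214274) = 1.284718
Hb / (g * T^2) = 2.06 / (9.81 * 8.2^2) = 2.06 / 659.6244 = 0.00312299
gamma_b = b - a * Hb/(g*T^2) = 1.284718 - 34.036667 * 0.00312299 = 1.178422
db = Hb / gamma_b = 2.06 / 1.178422
db = 1.7481 m

1.7481


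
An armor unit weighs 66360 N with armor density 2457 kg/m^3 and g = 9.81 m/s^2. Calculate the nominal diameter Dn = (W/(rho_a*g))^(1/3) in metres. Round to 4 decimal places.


V = W / (rho_a * g)
V = 66360 / (2457 * 9.81)
V = 66360 / 24103.17
V = 2.753165 m^3
Dn = V^(1/3) = 2.753165^(1/3)
Dn = 1.4016 m

1.4016


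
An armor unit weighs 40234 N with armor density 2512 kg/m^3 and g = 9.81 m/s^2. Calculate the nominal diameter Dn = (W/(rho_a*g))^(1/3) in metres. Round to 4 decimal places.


V = W / (rho_a * g)
V = 40234 / (2512 * 9.81)
V = 40234 / 24642.72
V = 1.632693 m^3
Dn = V^(1/3) = 1.632693^(1/3)
Dn = 1.1775 m

1.1775


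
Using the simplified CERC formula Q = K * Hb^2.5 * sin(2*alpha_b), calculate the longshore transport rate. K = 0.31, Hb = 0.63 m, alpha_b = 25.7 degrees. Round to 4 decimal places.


Q = K * Hb^2.5 * sin(2 * alpha_b)
Hb^2.5 = 0.63^2.5 = 0.315030
sin(2 * 25.7) = sin(51.4) = 0.781520
Q = 0.31 * 0.315030 * 0.781520
Q = 0.0763 m^3/s

0.0763


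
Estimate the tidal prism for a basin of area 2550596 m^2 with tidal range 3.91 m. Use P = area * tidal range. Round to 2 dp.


Tidal prism = Area * Tidal range
P = 2550596 * 3.91
P = 9972830.36 m^3

9972830.36


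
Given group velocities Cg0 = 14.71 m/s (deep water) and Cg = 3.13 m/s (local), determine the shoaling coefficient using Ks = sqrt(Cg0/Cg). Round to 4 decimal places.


Ks = sqrt(Cg0 / Cg)
Ks = sqrt(14.71 / 3.13)
Ks = sqrt(4.6997)
Ks = 2.1679

2.1679


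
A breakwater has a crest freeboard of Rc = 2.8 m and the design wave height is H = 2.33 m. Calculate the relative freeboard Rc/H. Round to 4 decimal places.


Relative freeboard = Rc / H
= 2.8 / 2.33
= 1.2017

1.2017


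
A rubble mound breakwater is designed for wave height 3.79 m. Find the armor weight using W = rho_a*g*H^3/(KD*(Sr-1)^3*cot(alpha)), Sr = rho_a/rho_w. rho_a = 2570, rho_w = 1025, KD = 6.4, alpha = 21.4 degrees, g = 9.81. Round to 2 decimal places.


Sr = rho_a / rho_w = 2570 / 1025 = 2.507317
(Sr - 1) = 1.507317
(Sr - 1)^3 = 3.424632
cot(21.4) = 1 / tan(21.4) = 1 / 0.391896 = 2.551699
Numerator = 2570 * 9.81 * 3.79^3 = 1372523.4101
Denominator = 6.4 * 3.424632 * 2.551699 = 55.927231
W = 1372523.4101 / 55.927231
W = 24541.24 N

24541.24


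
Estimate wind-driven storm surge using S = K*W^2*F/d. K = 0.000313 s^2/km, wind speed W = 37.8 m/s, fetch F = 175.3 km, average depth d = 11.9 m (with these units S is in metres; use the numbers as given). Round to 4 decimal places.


S = K * W^2 * F / d
W^2 = 37.8^2 = 1428.84
S = 0.000313 * 1428.84 * 175.3 / 11.9
Numerator = 0.000313 * 1428.84 * 175.3 = 78.398879
S = 78.398879 / 11.9 = 6.5881 m

6.5881


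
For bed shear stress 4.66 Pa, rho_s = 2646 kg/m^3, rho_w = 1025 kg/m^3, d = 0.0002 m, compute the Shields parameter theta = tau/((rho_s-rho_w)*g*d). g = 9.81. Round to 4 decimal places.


theta = tau / ((rho_s - rho_w) * g * d)
rho_s - rho_w = 2646 - 1025 = 1621
Denominator = 1621 * 9.81 * 0.0002 = 3.180402
theta = 4.66 / 3.180402
theta = 1.4652

1.4652


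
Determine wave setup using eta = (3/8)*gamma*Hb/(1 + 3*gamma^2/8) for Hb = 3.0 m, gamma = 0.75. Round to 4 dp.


eta = (3/8) * gamma * Hb / (1 + 3*gamma^2/8)
Numerator = (3/8) * 0.75 * 3.0 = 0.843750
Denominator = 1 + 3*0.75^2/8 = 1 + 0.210938 = 1.210938
eta = 0.843750 / 1.210938
eta = 0.6968 m

0.6968


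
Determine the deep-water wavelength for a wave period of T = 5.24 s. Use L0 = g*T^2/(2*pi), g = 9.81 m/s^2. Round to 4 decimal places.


L0 = g * T^2 / (2 * pi)
L0 = 9.81 * 5.24^2 / (2 * pi)
L0 = 9.81 * 27.4576 / 6.28319
L0 = 269.3591 / 6.28319
L0 = 42.8698 m

42.8698


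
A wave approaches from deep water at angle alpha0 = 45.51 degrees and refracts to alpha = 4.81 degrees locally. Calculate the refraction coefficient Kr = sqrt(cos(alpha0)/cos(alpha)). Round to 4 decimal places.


Kr = sqrt(cos(alpha0) / cos(alpha))
cos(45.51) = 0.700785
cos(4.81) = 0.996478
Kr = sqrt(0.700785 / 0.996478)
Kr = sqrt(0.703261)
Kr = 0.8386

0.8386


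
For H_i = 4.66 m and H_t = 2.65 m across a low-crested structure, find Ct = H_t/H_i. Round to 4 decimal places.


Ct = H_t / H_i
Ct = 2.65 / 4.66
Ct = 0.5687

0.5687


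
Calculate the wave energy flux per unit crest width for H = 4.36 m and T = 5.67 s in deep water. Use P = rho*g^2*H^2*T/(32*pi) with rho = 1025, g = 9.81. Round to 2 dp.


P = rho * g^2 * H^2 * T / (32 * pi)
P = 1025 * 9.81^2 * 4.36^2 * 5.67 / (32 * pi)
P = 1025 * 96.2361 * 19.0096 * 5.67 / 100.53096
P = 105759.18 W/m

105759.18


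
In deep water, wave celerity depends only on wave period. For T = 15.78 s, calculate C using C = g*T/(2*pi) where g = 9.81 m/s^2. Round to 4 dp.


We use the deep-water celerity formula:
C = g * T / (2 * pi)
C = 9.81 * 15.78 / (2 * 3.14159...)
C = 154.801800 / 6.283185
C = 24.6375 m/s

24.6375


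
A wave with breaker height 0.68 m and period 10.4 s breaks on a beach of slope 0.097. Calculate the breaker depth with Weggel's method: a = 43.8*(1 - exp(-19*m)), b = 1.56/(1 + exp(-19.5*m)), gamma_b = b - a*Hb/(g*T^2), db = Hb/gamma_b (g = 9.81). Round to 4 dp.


a = 43.8 * (1 - exp(-19 * m))
exp(-19 * 0.097) = exp(-1.8430) = 0.158342
a = 43.8 * (1 - 0.158342) = 36.864634
b = 1.56 / (1 + exp(-19.5 * m))
exp(-19.5 * 0.097) = exp(-1.8915) = 0.150845
b = 1.56 / (1 + 0.150845) = 1.355525
Hb / (g * T^2) = 0.68 / (9.81 * 10.4^2) = 0.68 / 1061.0496 = 0.00064087
gamma_b = b - a * Hb/(g*T^2) = 1.355525 - 36.864634 * 0.00064087 = 1.331900
db = Hb / gamma_b = 0.68 / 1.331900
db = 0.5105 m

0.5105


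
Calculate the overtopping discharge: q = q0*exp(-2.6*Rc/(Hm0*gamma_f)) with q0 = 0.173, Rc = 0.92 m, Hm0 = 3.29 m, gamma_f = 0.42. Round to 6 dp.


q = q0 * exp(-2.6 * Rc / (Hm0 * gamma_f))
Exponent = -2.6 * 0.92 / (3.29 * 0.42)
= -2.6 * 0.92 / 1.3818
= -1.731075
exp(-1.731075) = 0.177094
q = 0.173 * 0.177094
q = 0.030637 m^3/s/m

0.030637


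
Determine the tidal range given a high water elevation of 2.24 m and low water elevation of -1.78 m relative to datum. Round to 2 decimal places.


Tidal range = High water - Low water
Tidal range = 2.24 - (-1.78)
Tidal range = 4.02 m

4.02


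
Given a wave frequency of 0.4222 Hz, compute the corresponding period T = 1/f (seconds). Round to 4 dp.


T = 1 / f
T = 1 / 0.4222
T = 2.3685 s

2.3685


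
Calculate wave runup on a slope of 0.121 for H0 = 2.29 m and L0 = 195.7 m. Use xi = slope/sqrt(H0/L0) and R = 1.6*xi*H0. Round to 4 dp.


xi = slope / sqrt(H0/L0)
H0/L0 = 2.29/195.7 = 0.011702
sqrt(0.011702) = 0.108174
xi = 0.121 / 0.108174 = 1.118570
R = 1.6 * xi * H0 = 1.6 * 1.118570 * 2.29
R = 4.0984 m

4.0984


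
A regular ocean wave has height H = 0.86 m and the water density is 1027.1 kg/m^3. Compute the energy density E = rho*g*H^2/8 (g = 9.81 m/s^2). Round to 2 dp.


E = (1/8) * rho * g * H^2
E = (1/8) * 1027.1 * 9.81 * 0.86^2
E = 0.125 * 1027.1 * 9.81 * 0.7396
E = 931.51 J/m^2

931.51


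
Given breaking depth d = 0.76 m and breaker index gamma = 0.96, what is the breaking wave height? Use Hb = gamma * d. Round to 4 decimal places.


Hb = gamma * d
Hb = 0.96 * 0.76
Hb = 0.7296 m

0.7296


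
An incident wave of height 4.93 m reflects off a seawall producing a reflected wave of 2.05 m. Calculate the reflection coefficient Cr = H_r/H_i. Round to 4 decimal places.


Cr = H_r / H_i
Cr = 2.05 / 4.93
Cr = 0.4158

0.4158


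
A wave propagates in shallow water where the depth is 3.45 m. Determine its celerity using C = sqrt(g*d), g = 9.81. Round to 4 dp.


Using the shallow-water approximation:
C = sqrt(g * d) = sqrt(9.81 * 3.45)
C = sqrt(33.8445)
C = 5.8176 m/s

5.8176


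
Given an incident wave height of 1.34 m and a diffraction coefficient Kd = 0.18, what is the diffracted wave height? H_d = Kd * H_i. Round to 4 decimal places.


H_d = Kd * H_i
H_d = 0.18 * 1.34
H_d = 0.2412 m

0.2412


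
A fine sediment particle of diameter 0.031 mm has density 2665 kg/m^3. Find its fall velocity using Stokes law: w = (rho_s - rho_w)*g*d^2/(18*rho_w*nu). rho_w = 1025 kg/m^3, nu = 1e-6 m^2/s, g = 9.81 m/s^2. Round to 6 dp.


w = (rho_s - rho_w) * g * d^2 / (18 * rho_w * nu)
d = 0.031 mm = 0.000031 m
rho_s - rho_w = 2665 - 1025 = 1640
Numerator = 1640 * 9.81 * (0.000031)^2 = 0.000015460952
Denominator = 18 * 1025 * 1e-6 = 0.018450
w = 0.000838 m/s

0.000838


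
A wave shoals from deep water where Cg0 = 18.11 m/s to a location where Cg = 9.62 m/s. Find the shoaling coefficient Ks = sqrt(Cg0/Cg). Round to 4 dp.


Ks = sqrt(Cg0 / Cg)
Ks = sqrt(18.11 / 9.62)
Ks = sqrt(1.8825)
Ks = 1.3721

1.3721


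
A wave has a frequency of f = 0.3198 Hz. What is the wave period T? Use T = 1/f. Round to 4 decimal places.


T = 1 / f
T = 1 / 0.3198
T = 3.1270 s

3.1270


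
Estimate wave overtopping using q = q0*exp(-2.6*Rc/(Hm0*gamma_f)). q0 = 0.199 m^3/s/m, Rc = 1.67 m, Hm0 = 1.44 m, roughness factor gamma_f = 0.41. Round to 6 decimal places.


q = q0 * exp(-2.6 * Rc / (Hm0 * gamma_f))
Exponent = -2.6 * 1.67 / (1.44 * 0.41)
= -2.6 * 1.67 / 0.5904
= -7.354336
exp(-7.354336) = 0.000640
q = 0.199 * 0.000640
q = 0.000127 m^3/s/m

0.000127


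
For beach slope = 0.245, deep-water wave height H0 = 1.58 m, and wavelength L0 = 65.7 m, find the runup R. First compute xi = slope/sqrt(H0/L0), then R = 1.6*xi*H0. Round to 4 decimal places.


xi = slope / sqrt(H0/L0)
H0/L0 = 1.58/65.7 = 0.024049
sqrt(0.024049) = 0.155076
xi = 0.245 / 0.155076 = 1.579866
R = 1.6 * xi * H0 = 1.6 * 1.579866 * 1.58
R = 3.9939 m

3.9939


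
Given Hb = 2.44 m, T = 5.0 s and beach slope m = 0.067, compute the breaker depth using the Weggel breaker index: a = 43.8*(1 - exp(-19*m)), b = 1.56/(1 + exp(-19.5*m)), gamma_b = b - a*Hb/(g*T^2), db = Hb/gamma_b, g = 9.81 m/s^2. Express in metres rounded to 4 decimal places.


a = 43.8 * (1 - exp(-19 * m))
exp(-19 * 0.067) = exp(-1.2730) = 0.279990
a = 43.8 * (1 - 0.279990) = 31.536421
b = 1.56 / (1 + exp(-19.5 * m))
exp(-19.5 * 0.067) = exp(-1.3065) = 0.270766
b = 1.56 / (1 + 0.270766) = 1.227606
Hb / (g * T^2) = 2.44 / (9.81 * 5.0^2) = 2.44 / 245.2500 = 0.00994903
gamma_b = b - a * Hb/(g*T^2) = 1.227606 - 31.536421 * 0.00994903 = 0.913849
db = Hb / gamma_b = 2.44 / 0.913849
db = 2.6700 m

2.6700


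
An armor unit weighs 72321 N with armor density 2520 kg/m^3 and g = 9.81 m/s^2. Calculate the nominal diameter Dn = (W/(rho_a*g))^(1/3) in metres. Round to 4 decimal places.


V = W / (rho_a * g)
V = 72321 / (2520 * 9.81)
V = 72321 / 24721.20
V = 2.925465 m^3
Dn = V^(1/3) = 2.925465^(1/3)
Dn = 1.4302 m

1.4302


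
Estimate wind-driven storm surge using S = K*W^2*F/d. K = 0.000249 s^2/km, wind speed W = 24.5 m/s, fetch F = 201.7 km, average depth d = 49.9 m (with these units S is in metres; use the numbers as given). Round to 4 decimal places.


S = K * W^2 * F / d
W^2 = 24.5^2 = 600.25
S = 0.000249 * 600.25 * 201.7 / 49.9
Numerator = 0.000249 * 600.25 * 201.7 = 30.146536
S = 30.146536 / 49.9 = 0.6041 m

0.6041


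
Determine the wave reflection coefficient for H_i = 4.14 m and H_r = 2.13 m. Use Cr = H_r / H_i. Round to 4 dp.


Cr = H_r / H_i
Cr = 2.13 / 4.14
Cr = 0.5145

0.5145


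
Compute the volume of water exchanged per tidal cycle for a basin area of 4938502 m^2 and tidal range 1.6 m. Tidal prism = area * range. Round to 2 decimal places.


Tidal prism = Area * Tidal range
P = 4938502 * 1.6
P = 7901603.20 m^3

7901603.20


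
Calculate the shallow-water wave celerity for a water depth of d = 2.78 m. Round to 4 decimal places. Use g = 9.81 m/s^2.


Using the shallow-water approximation:
C = sqrt(g * d) = sqrt(9.81 * 2.78)
C = sqrt(27.2718)
C = 5.2222 m/s

5.2222


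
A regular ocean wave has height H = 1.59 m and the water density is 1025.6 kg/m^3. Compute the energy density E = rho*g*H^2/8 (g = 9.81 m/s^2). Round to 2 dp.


E = (1/8) * rho * g * H^2
E = (1/8) * 1025.6 * 9.81 * 1.59^2
E = 0.125 * 1025.6 * 9.81 * 2.5281
E = 3179.44 J/m^2

3179.44


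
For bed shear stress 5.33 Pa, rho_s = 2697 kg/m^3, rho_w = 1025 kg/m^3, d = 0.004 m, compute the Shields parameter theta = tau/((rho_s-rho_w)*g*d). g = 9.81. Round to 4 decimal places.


theta = tau / ((rho_s - rho_w) * g * d)
rho_s - rho_w = 2697 - 1025 = 1672
Denominator = 1672 * 9.81 * 0.004 = 65.609280
theta = 5.33 / 65.609280
theta = 0.0812

0.0812


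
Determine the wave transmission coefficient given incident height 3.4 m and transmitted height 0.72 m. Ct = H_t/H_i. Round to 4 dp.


Ct = H_t / H_i
Ct = 0.72 / 3.4
Ct = 0.2118

0.2118


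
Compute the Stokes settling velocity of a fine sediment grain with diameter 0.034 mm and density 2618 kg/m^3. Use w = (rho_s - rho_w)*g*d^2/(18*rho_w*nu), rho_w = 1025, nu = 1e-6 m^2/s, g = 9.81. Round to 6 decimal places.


w = (rho_s - rho_w) * g * d^2 / (18 * rho_w * nu)
d = 0.034 mm = 0.000034 m
rho_s - rho_w = 2618 - 1025 = 1593
Numerator = 1593 * 9.81 * (0.000034)^2 = 0.000018065193
Denominator = 18 * 1025 * 1e-6 = 0.018450
w = 0.000979 m/s

0.000979


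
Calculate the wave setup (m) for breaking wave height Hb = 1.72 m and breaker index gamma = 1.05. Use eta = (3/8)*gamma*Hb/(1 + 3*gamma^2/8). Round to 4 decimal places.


eta = (3/8) * gamma * Hb / (1 + 3*gamma^2/8)
Numerator = (3/8) * 1.05 * 1.72 = 0.677250
Denominator = 1 + 3*1.05^2/8 = 1 + 0.413438 = 1.413438
eta = 0.677250 / 1.413438
eta = 0.4792 m

0.4792


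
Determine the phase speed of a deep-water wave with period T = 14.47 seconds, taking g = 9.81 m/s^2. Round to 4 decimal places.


We use the deep-water celerity formula:
C = g * T / (2 * pi)
C = 9.81 * 14.47 / (2 * 3.14159...)
C = 141.950700 / 6.283185
C = 22.5922 m/s

22.5922


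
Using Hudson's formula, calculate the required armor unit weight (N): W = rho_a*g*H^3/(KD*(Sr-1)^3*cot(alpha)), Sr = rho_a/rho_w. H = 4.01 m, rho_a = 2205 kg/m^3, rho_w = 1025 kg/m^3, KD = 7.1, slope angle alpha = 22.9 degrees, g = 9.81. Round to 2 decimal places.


Sr = rho_a / rho_w = 2205 / 1025 = 2.151220
(Sr - 1) = 1.151220
(Sr - 1)^3 = 1.525719
cot(22.9) = 1 / tan(22.9) = 1 / 0.422417 = 2.367332
Numerator = 2205 * 9.81 * 4.01^3 = 1394796.0829
Denominator = 7.1 * 1.525719 * 2.367332 = 25.644360
W = 1394796.0829 / 25.644360
W = 54389.97 N

54389.97


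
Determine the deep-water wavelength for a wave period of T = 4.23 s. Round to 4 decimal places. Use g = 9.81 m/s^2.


L0 = g * T^2 / (2 * pi)
L0 = 9.81 * 4.23^2 / (2 * pi)
L0 = 9.81 * 17.8929 / 6.28319
L0 = 175.5293 / 6.28319
L0 = 27.9364 m

27.9364


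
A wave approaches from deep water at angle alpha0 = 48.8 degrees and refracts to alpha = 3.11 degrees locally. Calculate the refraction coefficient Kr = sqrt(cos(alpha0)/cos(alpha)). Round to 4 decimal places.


Kr = sqrt(cos(alpha0) / cos(alpha))
cos(48.8) = 0.658689
cos(3.11) = 0.998527
Kr = sqrt(0.658689 / 0.998527)
Kr = sqrt(0.659661)
Kr = 0.8122

0.8122


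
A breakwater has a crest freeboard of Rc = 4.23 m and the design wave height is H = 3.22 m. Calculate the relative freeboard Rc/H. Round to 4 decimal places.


Relative freeboard = Rc / H
= 4.23 / 3.22
= 1.3137

1.3137


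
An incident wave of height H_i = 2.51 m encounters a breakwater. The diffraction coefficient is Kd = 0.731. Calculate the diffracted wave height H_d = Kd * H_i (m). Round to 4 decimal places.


H_d = Kd * H_i
H_d = 0.731 * 2.51
H_d = 1.8348 m

1.8348


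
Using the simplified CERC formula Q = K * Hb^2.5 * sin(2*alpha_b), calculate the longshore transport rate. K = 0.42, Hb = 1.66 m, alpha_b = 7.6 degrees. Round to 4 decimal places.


Q = K * Hb^2.5 * sin(2 * alpha_b)
Hb^2.5 = 1.66^2.5 = 3.550342
sin(2 * 7.6) = sin(15.2) = 0.262189
Q = 0.42 * 3.550342 * 0.262189
Q = 0.3910 m^3/s

0.3910


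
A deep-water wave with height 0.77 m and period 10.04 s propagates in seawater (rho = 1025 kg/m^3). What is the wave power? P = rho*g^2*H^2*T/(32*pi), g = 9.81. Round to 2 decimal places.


P = rho * g^2 * H^2 * T / (32 * pi)
P = 1025 * 9.81^2 * 0.77^2 * 10.04 / (32 * pi)
P = 1025 * 96.2361 * 0.5929 * 10.04 / 100.53096
P = 5840.87 W/m

5840.87


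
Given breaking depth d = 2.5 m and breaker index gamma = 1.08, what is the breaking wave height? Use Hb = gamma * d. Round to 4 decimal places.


Hb = gamma * d
Hb = 1.08 * 2.5
Hb = 2.7000 m

2.7000


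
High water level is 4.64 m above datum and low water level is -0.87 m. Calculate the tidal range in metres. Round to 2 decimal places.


Tidal range = High water - Low water
Tidal range = 4.64 - (-0.87)
Tidal range = 5.51 m

5.51


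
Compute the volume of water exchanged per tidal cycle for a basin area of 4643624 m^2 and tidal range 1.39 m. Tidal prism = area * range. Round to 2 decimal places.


Tidal prism = Area * Tidal range
P = 4643624 * 1.39
P = 6454637.36 m^3

6454637.36


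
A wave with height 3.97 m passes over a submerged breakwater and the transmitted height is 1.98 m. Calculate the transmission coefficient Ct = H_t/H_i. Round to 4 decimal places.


Ct = H_t / H_i
Ct = 1.98 / 3.97
Ct = 0.4987

0.4987


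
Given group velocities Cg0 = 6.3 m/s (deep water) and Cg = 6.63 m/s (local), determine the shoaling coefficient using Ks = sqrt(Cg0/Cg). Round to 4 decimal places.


Ks = sqrt(Cg0 / Cg)
Ks = sqrt(6.3 / 6.63)
Ks = sqrt(0.9502)
Ks = 0.9748

0.9748


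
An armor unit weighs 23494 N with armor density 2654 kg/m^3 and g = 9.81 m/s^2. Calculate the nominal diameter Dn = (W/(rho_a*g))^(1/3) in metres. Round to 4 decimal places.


V = W / (rho_a * g)
V = 23494 / (2654 * 9.81)
V = 23494 / 26035.74
V = 0.902375 m^3
Dn = V^(1/3) = 0.902375^(1/3)
Dn = 0.9663 m

0.9663


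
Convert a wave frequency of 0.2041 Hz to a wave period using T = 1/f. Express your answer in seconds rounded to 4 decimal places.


T = 1 / f
T = 1 / 0.2041
T = 4.8996 s

4.8996


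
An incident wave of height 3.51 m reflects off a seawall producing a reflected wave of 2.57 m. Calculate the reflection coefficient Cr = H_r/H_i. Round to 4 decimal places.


Cr = H_r / H_i
Cr = 2.57 / 3.51
Cr = 0.7322

0.7322


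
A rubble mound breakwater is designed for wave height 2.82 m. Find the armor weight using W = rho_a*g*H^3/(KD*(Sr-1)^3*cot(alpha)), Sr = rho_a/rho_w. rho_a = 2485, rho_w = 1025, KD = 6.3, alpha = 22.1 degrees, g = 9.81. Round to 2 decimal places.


Sr = rho_a / rho_w = 2485 / 1025 = 2.424390
(Sr - 1) = 1.424390
(Sr - 1)^3 = 2.889928
cot(22.1) = 1 / tan(22.1) = 1 / 0.406058 = 2.462703
Numerator = 2485 * 9.81 * 2.82^3 = 546692.0084
Denominator = 6.3 * 2.889928 * 2.462703 = 44.837312
W = 546692.0084 / 44.837312
W = 12192.79 N

12192.79


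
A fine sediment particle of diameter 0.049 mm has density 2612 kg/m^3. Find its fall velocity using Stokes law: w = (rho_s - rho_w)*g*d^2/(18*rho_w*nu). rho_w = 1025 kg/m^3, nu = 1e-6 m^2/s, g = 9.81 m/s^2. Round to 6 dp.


w = (rho_s - rho_w) * g * d^2 / (18 * rho_w * nu)
d = 0.049 mm = 0.000049 m
rho_s - rho_w = 2612 - 1025 = 1587
Numerator = 1587 * 9.81 * (0.000049)^2 = 0.000037379896
Denominator = 18 * 1025 * 1e-6 = 0.018450
w = 0.002026 m/s

0.002026


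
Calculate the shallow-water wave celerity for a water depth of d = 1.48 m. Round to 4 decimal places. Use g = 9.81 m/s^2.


Using the shallow-water approximation:
C = sqrt(g * d) = sqrt(9.81 * 1.48)
C = sqrt(14.5188)
C = 3.8104 m/s

3.8104


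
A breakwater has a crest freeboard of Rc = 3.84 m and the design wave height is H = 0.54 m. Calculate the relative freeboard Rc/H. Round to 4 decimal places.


Relative freeboard = Rc / H
= 3.84 / 0.54
= 7.1111

7.1111


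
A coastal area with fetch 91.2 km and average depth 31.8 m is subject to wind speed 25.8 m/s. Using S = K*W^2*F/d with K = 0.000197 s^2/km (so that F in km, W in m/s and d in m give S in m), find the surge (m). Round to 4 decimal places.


S = K * W^2 * F / d
W^2 = 25.8^2 = 665.64
S = 0.000197 * 665.64 * 91.2 / 31.8
Numerator = 0.000197 * 665.64 * 91.2 = 11.959154
S = 11.959154 / 31.8 = 0.3761 m

0.3761


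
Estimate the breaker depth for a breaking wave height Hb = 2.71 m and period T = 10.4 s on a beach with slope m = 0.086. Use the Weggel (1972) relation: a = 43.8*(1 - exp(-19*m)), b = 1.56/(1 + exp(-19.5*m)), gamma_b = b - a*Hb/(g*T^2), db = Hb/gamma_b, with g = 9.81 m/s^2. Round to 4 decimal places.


a = 43.8 * (1 - exp(-19 * m))
exp(-19 * 0.086) = exp(-1.6340) = 0.195147
a = 43.8 * (1 - 0.195147) = 35.252543
b = 1.56 / (1 + exp(-19.5 * m))
exp(-19.5 * 0.086) = exp(-1.6770) = 0.186934
b = 1.56 / (1 + 0.186934) = 1.314311
Hb / (g * T^2) = 2.71 / (9.81 * 10.4^2) = 2.71 / 1061.0496 = 0.00255407
gamma_b = b - a * Hb/(g*T^2) = 1.314311 - 35.252543 * 0.00255407 = 1.224273
db = Hb / gamma_b = 2.71 / 1.224273
db = 2.2136 m

2.2136


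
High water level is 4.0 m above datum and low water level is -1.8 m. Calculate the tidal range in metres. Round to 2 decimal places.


Tidal range = High water - Low water
Tidal range = 4.0 - (-1.8)
Tidal range = 5.80 m

5.80


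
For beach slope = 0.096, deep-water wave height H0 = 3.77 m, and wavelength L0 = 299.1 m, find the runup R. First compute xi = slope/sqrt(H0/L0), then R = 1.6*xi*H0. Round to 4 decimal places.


xi = slope / sqrt(H0/L0)
H0/L0 = 3.77/299.1 = 0.012604
sqrt(0.012604) = 0.112270
xi = 0.096 / 0.112270 = 0.855084
R = 1.6 * xi * H0 = 1.6 * 0.855084 * 3.77
R = 5.1579 m

5.1579


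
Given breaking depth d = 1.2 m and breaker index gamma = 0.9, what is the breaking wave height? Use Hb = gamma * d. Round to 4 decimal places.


Hb = gamma * d
Hb = 0.9 * 1.2
Hb = 1.0800 m

1.0800


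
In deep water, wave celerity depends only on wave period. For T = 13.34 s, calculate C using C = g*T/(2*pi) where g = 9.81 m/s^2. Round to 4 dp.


We use the deep-water celerity formula:
C = g * T / (2 * pi)
C = 9.81 * 13.34 / (2 * 3.14159...)
C = 130.865400 / 6.283185
C = 20.8279 m/s

20.8279


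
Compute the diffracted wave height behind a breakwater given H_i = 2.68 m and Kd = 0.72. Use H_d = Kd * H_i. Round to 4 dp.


H_d = Kd * H_i
H_d = 0.72 * 2.68
H_d = 1.9296 m

1.9296


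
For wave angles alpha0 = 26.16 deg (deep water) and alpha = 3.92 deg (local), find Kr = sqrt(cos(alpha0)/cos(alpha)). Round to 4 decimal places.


Kr = sqrt(cos(alpha0) / cos(alpha))
cos(26.16) = 0.897566
cos(3.92) = 0.997660
Kr = sqrt(0.897566 / 0.997660)
Kr = sqrt(0.899671)
Kr = 0.9485

0.9485


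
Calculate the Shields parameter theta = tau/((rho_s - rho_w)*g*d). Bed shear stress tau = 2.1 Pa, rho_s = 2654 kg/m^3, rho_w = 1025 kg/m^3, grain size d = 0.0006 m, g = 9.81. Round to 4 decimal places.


theta = tau / ((rho_s - rho_w) * g * d)
rho_s - rho_w = 2654 - 1025 = 1629
Denominator = 1629 * 9.81 * 0.0006 = 9.588294
theta = 2.1 / 9.588294
theta = 0.2190

0.2190


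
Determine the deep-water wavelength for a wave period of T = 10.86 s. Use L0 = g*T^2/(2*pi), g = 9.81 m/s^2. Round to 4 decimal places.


L0 = g * T^2 / (2 * pi)
L0 = 9.81 * 10.86^2 / (2 * pi)
L0 = 9.81 * 117.9396 / 6.28319
L0 = 1156.9875 / 6.28319
L0 = 184.1403 m

184.1403


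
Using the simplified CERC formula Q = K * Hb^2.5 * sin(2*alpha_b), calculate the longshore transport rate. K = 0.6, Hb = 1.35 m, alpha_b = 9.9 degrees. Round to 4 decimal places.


Q = K * Hb^2.5 * sin(2 * alpha_b)
Hb^2.5 = 1.35^2.5 = 2.117554
sin(2 * 9.9) = sin(19.8) = 0.338738
Q = 0.6 * 2.117554 * 0.338738
Q = 0.4304 m^3/s

0.4304


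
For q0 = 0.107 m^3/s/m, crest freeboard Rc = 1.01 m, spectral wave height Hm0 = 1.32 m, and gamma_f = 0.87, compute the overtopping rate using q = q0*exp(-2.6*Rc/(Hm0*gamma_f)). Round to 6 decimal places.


q = q0 * exp(-2.6 * Rc / (Hm0 * gamma_f))
Exponent = -2.6 * 1.01 / (1.32 * 0.87)
= -2.6 * 1.01 / 1.1484
= -2.286660
exp(-2.286660) = 0.101605
q = 0.107 * 0.101605
q = 0.010872 m^3/s/m

0.010872


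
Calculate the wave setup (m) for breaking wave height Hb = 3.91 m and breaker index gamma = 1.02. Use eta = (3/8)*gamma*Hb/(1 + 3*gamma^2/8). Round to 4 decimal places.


eta = (3/8) * gamma * Hb / (1 + 3*gamma^2/8)
Numerator = (3/8) * 1.02 * 3.91 = 1.495575
Denominator = 1 + 3*1.02^2/8 = 1 + 0.390150 = 1.390150
eta = 1.495575 / 1.390150
eta = 1.0758 m

1.0758


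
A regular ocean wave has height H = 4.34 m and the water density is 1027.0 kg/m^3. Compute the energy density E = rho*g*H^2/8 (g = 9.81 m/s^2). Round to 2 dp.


E = (1/8) * rho * g * H^2
E = (1/8) * 1027.0 * 9.81 * 4.34^2
E = 0.125 * 1027.0 * 9.81 * 18.8356
E = 23720.78 J/m^2

23720.78


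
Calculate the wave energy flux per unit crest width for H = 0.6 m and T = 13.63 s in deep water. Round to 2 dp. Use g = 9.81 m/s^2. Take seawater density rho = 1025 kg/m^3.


P = rho * g^2 * H^2 * T / (32 * pi)
P = 1025 * 9.81^2 * 0.6^2 * 13.63 / (32 * pi)
P = 1025 * 96.2361 * 0.3600 * 13.63 / 100.53096
P = 4814.60 W/m

4814.60


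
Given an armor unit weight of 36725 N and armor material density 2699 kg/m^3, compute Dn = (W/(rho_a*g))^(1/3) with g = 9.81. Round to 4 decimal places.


V = W / (rho_a * g)
V = 36725 / (2699 * 9.81)
V = 36725 / 26477.19
V = 1.387043 m^3
Dn = V^(1/3) = 1.387043^(1/3)
Dn = 1.1152 m

1.1152


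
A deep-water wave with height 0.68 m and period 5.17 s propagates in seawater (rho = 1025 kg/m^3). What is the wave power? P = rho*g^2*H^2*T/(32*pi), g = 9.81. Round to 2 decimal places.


P = rho * g^2 * H^2 * T / (32 * pi)
P = 1025 * 9.81^2 * 0.68^2 * 5.17 / (32 * pi)
P = 1025 * 96.2361 * 0.4624 * 5.17 / 100.53096
P = 2345.69 W/m

2345.69


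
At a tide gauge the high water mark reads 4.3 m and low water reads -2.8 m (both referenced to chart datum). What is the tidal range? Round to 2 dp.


Tidal range = High water - Low water
Tidal range = 4.3 - (-2.8)
Tidal range = 7.10 m

7.10


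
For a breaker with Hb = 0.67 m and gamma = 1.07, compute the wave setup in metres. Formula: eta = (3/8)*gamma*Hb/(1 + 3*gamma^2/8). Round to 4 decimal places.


eta = (3/8) * gamma * Hb / (1 + 3*gamma^2/8)
Numerator = (3/8) * 1.07 * 0.67 = 0.268838
Denominator = 1 + 3*1.07^2/8 = 1 + 0.429338 = 1.429338
eta = 0.268838 / 1.429338
eta = 0.1881 m

0.1881


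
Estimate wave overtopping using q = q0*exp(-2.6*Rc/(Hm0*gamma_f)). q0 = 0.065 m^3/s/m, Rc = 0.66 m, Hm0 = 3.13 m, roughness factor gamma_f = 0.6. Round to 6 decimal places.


q = q0 * exp(-2.6 * Rc / (Hm0 * gamma_f))
Exponent = -2.6 * 0.66 / (3.13 * 0.6)
= -2.6 * 0.66 / 1.8780
= -0.913738
exp(-0.913738) = 0.401022
q = 0.065 * 0.401022
q = 0.026066 m^3/s/m

0.026066


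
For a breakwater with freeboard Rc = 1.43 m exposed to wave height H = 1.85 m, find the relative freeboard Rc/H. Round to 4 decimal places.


Relative freeboard = Rc / H
= 1.43 / 1.85
= 0.7730

0.7730


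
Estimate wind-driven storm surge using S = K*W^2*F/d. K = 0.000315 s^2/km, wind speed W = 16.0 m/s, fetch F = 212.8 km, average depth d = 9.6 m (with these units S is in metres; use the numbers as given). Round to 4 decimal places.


S = K * W^2 * F / d
W^2 = 16.0^2 = 256.00
S = 0.000315 * 256.00 * 212.8 / 9.6
Numerator = 0.000315 * 256.00 * 212.8 = 17.160192
S = 17.160192 / 9.6 = 1.7875 m

1.7875


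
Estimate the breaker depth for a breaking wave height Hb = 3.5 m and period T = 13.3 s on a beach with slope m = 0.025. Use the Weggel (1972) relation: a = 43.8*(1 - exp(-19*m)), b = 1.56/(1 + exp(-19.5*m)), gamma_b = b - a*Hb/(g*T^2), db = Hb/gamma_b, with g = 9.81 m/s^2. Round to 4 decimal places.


a = 43.8 * (1 - exp(-19 * m))
exp(-19 * 0.025) = exp(-0.4750) = 0.621885
a = 43.8 * (1 - 0.621885) = 16.561435
b = 1.56 / (1 + exp(-19.5 * m))
exp(-19.5 * 0.025) = exp(-0.4875) = 0.614160
b = 1.56 / (1 + 0.614160) = 0.966447
Hb / (g * T^2) = 3.5 / (9.81 * 13.3^2) = 3.5 / 1735.2909 = 0.00201695
gamma_b = b - a * Hb/(g*T^2) = 0.966447 - 16.561435 * 0.00201695 = 0.933043
db = Hb / gamma_b = 3.5 / 0.933043
db = 3.7512 m

3.7512


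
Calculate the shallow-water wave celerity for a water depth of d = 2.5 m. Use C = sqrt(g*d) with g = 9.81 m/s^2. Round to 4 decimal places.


Using the shallow-water approximation:
C = sqrt(g * d) = sqrt(9.81 * 2.5)
C = sqrt(24.5250)
C = 4.9523 m/s

4.9523


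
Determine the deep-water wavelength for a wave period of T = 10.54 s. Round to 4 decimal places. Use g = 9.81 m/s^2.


L0 = g * T^2 / (2 * pi)
L0 = 9.81 * 10.54^2 / (2 * pi)
L0 = 9.81 * 111.0916 / 6.28319
L0 = 1089.8086 / 6.28319
L0 = 173.4484 m

173.4484


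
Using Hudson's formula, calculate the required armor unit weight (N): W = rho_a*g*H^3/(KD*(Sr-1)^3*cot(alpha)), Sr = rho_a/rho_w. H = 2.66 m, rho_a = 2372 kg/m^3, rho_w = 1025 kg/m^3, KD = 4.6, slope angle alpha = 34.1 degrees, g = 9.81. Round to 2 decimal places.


Sr = rho_a / rho_w = 2372 / 1025 = 2.314146
(Sr - 1) = 1.314146
(Sr - 1)^3 = 2.269505
cot(34.1) = 1 / tan(34.1) = 1 / 0.677051 = 1.476994
Numerator = 2372 * 9.81 * 2.66^3 = 437954.1056
Denominator = 4.6 * 2.269505 * 1.476994 = 15.419408
W = 437954.1056 / 15.419408
W = 28402.78 N

28402.78


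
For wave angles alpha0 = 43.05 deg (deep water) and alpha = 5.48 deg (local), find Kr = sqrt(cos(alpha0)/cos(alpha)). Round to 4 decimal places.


Kr = sqrt(cos(alpha0) / cos(alpha))
cos(43.05) = 0.730758
cos(5.48) = 0.995430
Kr = sqrt(0.730758 / 0.995430)
Kr = sqrt(0.734113)
Kr = 0.8568

0.8568


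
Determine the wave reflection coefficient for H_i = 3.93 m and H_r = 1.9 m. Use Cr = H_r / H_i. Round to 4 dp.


Cr = H_r / H_i
Cr = 1.9 / 3.93
Cr = 0.4835

0.4835


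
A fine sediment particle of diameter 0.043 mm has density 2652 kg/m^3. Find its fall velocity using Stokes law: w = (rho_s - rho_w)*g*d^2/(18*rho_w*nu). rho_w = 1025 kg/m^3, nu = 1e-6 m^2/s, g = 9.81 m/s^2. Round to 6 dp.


w = (rho_s - rho_w) * g * d^2 / (18 * rho_w * nu)
d = 0.043 mm = 0.000043 m
rho_s - rho_w = 2652 - 1025 = 1627
Numerator = 1627 * 9.81 * (0.000043)^2 = 0.000029511649
Denominator = 18 * 1025 * 1e-6 = 0.018450
w = 0.001600 m/s

0.001600


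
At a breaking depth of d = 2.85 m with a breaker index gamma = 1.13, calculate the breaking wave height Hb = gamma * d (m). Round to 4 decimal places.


Hb = gamma * d
Hb = 1.13 * 2.85
Hb = 3.2205 m

3.2205


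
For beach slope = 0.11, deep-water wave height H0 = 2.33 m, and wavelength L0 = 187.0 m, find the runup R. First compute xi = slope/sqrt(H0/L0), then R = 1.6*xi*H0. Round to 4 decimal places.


xi = slope / sqrt(H0/L0)
H0/L0 = 2.33/187.0 = 0.012460
sqrt(0.012460) = 0.111624
xi = 0.11 / 0.111624 = 0.985452
R = 1.6 * xi * H0 = 1.6 * 0.985452 * 2.33
R = 3.6738 m

3.6738


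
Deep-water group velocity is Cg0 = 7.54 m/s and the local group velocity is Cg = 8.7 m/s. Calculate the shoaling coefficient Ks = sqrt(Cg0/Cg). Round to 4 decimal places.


Ks = sqrt(Cg0 / Cg)
Ks = sqrt(7.54 / 8.7)
Ks = sqrt(0.8667)
Ks = 0.9309

0.9309


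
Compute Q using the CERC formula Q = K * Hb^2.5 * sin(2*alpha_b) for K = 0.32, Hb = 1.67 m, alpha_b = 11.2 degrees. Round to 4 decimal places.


Q = K * Hb^2.5 * sin(2 * alpha_b)
Hb^2.5 = 1.67^2.5 = 3.604053
sin(2 * 11.2) = sin(22.4) = 0.381070
Q = 0.32 * 3.604053 * 0.381070
Q = 0.4395 m^3/s

0.4395


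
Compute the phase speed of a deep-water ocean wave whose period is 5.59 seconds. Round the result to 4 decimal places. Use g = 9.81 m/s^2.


We use the deep-water celerity formula:
C = g * T / (2 * pi)
C = 9.81 * 5.59 / (2 * 3.14159...)
C = 54.837900 / 6.283185
C = 8.7277 m/s

8.7277


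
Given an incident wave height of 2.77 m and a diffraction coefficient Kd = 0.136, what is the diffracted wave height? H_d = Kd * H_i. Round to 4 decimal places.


H_d = Kd * H_i
H_d = 0.136 * 2.77
H_d = 0.3767 m

0.3767


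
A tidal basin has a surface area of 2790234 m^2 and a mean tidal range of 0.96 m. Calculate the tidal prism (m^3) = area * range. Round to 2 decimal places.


Tidal prism = Area * Tidal range
P = 2790234 * 0.96
P = 2678624.64 m^3

2678624.64


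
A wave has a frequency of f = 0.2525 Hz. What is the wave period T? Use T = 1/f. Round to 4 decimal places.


T = 1 / f
T = 1 / 0.2525
T = 3.9604 s

3.9604


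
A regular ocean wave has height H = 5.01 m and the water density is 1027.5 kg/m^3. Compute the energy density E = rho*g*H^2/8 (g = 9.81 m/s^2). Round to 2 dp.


E = (1/8) * rho * g * H^2
E = (1/8) * 1027.5 * 9.81 * 5.01^2
E = 0.125 * 1027.5 * 9.81 * 25.1001
E = 31625.42 J/m^2

31625.42
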